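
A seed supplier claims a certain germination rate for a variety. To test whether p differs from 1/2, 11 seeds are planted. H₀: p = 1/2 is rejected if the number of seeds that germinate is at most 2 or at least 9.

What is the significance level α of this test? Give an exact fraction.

α = P(K ≤ 2 or K ≥ 9 | p = 1/2), K ~ Binomial(11, 1/2).
By symmetry, α = 2·P(K ≤ 2) = 2·(1 + 11 + 55)/2048 = 134/2048 = 67/1024.

67/1024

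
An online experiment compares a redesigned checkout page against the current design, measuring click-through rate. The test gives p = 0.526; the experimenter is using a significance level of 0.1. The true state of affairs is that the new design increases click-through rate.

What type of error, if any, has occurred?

The conventional null hypothesis is that the new design has no effect on click-through rate.
Since p = 0.526 ≥ α = 0.1, H₀ is not rejected.
H₀ is false (actually the new design increases click-through rate).
Failing to reject a false H₀ is a Type II error.

Type II error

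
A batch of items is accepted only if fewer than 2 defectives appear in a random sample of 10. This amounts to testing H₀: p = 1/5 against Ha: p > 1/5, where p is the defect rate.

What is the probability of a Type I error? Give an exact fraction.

6095609/9765625

α = P(reject H₀ | H₀ true) = P(Y ≥ 2 | p = 1/5), Y ~ Binomial(10, 1/5).
Via the complement, α = 1 − Σ_{j=0}^{1} C(10,j)(1/5)^j(4/5)^{10-j} = 6095609/9765625.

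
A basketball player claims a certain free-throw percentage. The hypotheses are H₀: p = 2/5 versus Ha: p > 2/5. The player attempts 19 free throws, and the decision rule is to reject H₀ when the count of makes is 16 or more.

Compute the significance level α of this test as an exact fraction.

1931804672/19073486328125

α = P(reject H₀ | H₀ true) = P(Y ≥ 16 | p = 2/5), with Y ~ Binomial(19, 2/5).
Adding the binomial terms for j = 16 through 19 with p = 2/5 yields 1931804672/19073486328125.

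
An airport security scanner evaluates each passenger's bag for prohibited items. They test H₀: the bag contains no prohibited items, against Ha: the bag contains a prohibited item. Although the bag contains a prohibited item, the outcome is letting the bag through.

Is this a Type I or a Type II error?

Type II error

'Letting the bag through' corresponds to failing to reject H₀.
H₀ was not rejected but H₀ is false — a Type II error (false negative).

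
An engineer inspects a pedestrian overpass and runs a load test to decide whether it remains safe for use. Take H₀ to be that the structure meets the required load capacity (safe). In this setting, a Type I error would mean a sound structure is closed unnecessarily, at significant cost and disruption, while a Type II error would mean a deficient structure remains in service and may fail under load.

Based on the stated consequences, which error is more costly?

The Type II consequence (a deficient structure remains in service and may fail under load) is more severe than the Type I consequence (a sound structure is closed unnecessarily, at significant cost and disruption).

Type II error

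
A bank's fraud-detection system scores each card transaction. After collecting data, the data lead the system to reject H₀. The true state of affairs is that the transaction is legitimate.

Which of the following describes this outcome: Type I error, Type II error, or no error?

Type I error

The conventional null hypothesis here is that the transaction is legitimate.
H₀ was rejected, but H₀ is actually true.
Rejecting a true null hypothesis is a Type I error (false positive).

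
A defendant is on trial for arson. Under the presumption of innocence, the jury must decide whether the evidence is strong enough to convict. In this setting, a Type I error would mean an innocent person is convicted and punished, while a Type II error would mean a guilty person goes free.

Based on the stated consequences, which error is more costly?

Type I error

The Type I consequence (an innocent person is convicted and punished) is more severe than the Type II consequence (a guilty person goes free).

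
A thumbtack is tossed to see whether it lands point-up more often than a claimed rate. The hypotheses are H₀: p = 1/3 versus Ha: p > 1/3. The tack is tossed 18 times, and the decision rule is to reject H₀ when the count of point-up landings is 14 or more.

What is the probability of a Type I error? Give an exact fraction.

56137/387420489

α = P(reject H₀ | H₀ true) = P(Y ≥ 14 | p = 1/3), with Y ~ Binomial(18, 1/3).
Adding the binomial terms for j = 14 through 18 with p = 1/3 yields 56137/387420489.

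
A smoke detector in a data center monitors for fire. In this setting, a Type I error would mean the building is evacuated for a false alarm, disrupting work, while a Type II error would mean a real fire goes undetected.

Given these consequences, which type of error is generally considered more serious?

Type II error

The Type II consequence (a real fire goes undetected) is more severe than the Type I consequence (the building is evacuated for a false alarm, disrupting work).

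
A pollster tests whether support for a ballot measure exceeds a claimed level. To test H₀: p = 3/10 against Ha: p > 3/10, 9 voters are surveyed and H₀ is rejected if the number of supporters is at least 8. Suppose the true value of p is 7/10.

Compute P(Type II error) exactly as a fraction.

Under the alternative p = 7/10, X ~ Binomial(9, 7/10); β is the probability the test does not reject, P(X < 8).
Equivalently, β = 1 − P(X ≥ 8) = 401998383/500000000.

401998383/500000000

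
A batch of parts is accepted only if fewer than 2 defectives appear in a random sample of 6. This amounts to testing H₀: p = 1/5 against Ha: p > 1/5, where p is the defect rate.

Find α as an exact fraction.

1077/3125

α = P(reject H₀ | H₀ true) = P(S ≥ 2 | p = 1/5), S ~ Binomial(6, 1/5).
Computing the lower-tail complement: 1 − 2048/3125 = 1077/3125.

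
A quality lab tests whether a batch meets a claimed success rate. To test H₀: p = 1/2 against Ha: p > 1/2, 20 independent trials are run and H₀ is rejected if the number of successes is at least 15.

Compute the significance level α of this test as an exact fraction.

5425/262144

α = P(reject H₀ | H₀ true) = P(Y ≥ 15 | p = 1/2), with Y ~ Binomial(20, 1/2).
P(Y ≥ 15) = [C(20,15) + C(20,16) + C(20,17) + C(20,18) + C(20,19) + C(20,20)] / 2^20 = (15504 + 4845 + 1140 + 190 + 20 + 1) / 1048576 = 21700/1048576 = 5425/262144.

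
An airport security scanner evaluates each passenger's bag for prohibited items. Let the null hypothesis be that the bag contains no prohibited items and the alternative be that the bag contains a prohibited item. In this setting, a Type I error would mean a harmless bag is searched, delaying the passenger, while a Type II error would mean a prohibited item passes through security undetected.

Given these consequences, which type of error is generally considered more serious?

Type II error

The Type II consequence (a prohibited item passes through security undetected) is more severe than the Type I consequence (a harmless bag is searched, delaying the passenger).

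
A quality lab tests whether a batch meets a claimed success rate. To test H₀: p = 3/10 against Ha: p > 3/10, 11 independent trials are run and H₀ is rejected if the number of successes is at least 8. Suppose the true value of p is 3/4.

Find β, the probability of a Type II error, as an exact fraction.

150311/524288

A Type II error is failing to reject when Ha holds: with p = 3/4, β = P(X ≤ 7).
Equivalently, β = 1 − P(X ≥ 8) = 150311/524288.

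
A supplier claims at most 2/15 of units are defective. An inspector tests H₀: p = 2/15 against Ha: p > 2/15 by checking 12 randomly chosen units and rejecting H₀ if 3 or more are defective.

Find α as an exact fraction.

The significance level is the probability, assuming p = 2/15, of seeing 3 or more defectives in 12 draws.
Computing the lower-tail complement: 1 − 20540915285501/25949267578125 = 5408352292624/25949267578125.

5408352292624/25949267578125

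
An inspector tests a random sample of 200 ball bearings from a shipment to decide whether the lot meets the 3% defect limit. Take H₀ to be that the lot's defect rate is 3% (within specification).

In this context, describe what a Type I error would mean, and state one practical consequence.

A Type I error is rejecting H₀ when H₀ is true.
Here that means rejecting the lot and scrapping or reworking it when actually the lot's defect rate is 3% (within specification).

A Type I error would mean concluding that the lot's defect rate exceeds 3% when in fact the lot's defect rate is 3% (within specification). Consequence: an acceptable shipment is needlessly reworked at extra cost.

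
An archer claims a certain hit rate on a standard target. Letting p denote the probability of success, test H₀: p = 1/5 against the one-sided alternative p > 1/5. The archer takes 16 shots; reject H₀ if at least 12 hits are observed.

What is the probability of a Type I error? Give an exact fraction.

100749/30517578125

α = P(reject H₀ | H₀ true) = P(S ≥ 12 | p = 1/5), with S ~ Binomial(16, 1/5).
Summing C(16,j)(1/5)^j(4/5)^{16−j} for j = 12,…,16 gives 100749/30517578125.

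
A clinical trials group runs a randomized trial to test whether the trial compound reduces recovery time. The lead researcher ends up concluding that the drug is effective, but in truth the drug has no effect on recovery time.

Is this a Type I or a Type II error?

Type I error

The null hypothesis here is that the drug has no effect on recovery time.
'Concluding that the drug is effective' corresponds to rejecting H₀.
H₀ was rejected but H₀ is true — a Type I error (false positive).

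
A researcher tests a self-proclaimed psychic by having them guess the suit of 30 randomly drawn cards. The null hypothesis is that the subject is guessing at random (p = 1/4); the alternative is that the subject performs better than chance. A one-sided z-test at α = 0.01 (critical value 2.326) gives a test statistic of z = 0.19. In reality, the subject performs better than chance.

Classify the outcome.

Since z = 0.19 ≤ z* = 2.326, H₀ is not rejected.
H₀ is false (actually the subject performs better than chance).
Failing to reject a false H₀ is a Type II error.

Type II error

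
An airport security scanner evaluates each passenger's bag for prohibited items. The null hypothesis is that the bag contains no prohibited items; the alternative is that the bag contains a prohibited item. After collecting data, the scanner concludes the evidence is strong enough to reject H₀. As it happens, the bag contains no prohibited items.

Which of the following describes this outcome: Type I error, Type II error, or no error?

Type I error

H₀ was rejected, but H₀ is actually true.
Rejecting a true null hypothesis is a Type I error (false positive).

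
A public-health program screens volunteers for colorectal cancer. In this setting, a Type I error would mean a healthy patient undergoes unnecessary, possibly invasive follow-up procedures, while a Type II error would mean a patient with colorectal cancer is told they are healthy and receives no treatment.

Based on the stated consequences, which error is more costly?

Type II error

The Type II consequence (a patient with colorectal cancer is told they are healthy and receives no treatment) is more severe than the Type I consequence (a healthy patient undergoes unnecessary, possibly invasive follow-up procedures).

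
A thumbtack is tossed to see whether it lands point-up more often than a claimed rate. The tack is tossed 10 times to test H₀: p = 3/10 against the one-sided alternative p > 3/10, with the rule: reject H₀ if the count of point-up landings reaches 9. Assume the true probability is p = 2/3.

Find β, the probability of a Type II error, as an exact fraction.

17635/19683

β = P(fail to reject H₀ | Ha true) = P(X ≤ 8 | p = 2/3), X ~ Binomial(10, 2/3).
Summing C(10,j)·(2/3)^j·(1/3)^{10-j} for j = 0..8 gives 17635/19683.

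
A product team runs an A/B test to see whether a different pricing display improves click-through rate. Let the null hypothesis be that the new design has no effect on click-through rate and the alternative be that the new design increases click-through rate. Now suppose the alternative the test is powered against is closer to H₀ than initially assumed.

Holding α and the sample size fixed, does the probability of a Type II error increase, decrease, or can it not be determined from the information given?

It increases.

A smaller true effect puts the Ha sampling distribution closer to H₀, so more of it falls in the non-rejection region.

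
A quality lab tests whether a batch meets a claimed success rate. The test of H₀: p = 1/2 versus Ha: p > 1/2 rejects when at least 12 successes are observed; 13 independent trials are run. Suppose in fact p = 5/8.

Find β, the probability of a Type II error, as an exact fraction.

134753406597/137438953472

A Type II error is failing to reject when Ha holds: with p = 5/8, β = P(X ≤ 11).
Summing C(13,j)·(5/8)^j·(3/8)^{13-j} for j = 0..11 gives 134753406597/137438953472.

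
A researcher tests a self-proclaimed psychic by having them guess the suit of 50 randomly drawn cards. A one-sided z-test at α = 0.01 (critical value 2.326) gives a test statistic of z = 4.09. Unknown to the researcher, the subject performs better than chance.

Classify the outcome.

The conventional null hypothesis is that the subject is guessing at random (p = 1/4).
Since z = 4.09 > z* = 2.326, H₀ is rejected.
H₀ is false (actually the subject performs better than chance).
The decision matches the true state — no error.

No error — this is a correct decision.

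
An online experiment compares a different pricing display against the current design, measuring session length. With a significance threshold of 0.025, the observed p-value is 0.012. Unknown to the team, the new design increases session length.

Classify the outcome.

The conventional null hypothesis is that the new design has no effect on session length.
Since p = 0.012 < α = 0.025, H₀ is rejected.
H₀ is false (actually the new design increases session length).
The decision matches the true state — no error.

No error (correct decision).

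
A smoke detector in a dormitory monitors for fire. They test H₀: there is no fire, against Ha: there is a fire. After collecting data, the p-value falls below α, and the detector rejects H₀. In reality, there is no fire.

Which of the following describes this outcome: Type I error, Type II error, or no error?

Type I error

H₀ was rejected, but H₀ is actually true.
Rejecting a true null hypothesis is a Type I error (false positive).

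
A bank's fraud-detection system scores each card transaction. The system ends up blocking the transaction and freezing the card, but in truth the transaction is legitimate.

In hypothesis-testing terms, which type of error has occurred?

Type I error

The null hypothesis here is that the transaction is legitimate.
'Blocking the transaction and freezing the card' corresponds to rejecting H₀.
H₀ was rejected but H₀ is true — a Type I error (false positive).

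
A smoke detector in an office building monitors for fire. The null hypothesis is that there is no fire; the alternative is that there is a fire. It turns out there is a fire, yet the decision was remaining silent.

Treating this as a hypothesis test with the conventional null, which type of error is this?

Type II error

'Remaining silent' corresponds to failing to reject H₀.
H₀ was not rejected but H₀ is false — a Type II error (false negative).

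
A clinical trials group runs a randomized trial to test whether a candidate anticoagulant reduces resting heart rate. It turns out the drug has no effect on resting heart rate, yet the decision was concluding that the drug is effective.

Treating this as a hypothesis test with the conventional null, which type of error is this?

Type I error

The null hypothesis here is that the drug has no effect on resting heart rate.
'Concluding that the drug is effective' corresponds to rejecting H₀.
H₀ was rejected but H₀ is true — a Type I error (false positive).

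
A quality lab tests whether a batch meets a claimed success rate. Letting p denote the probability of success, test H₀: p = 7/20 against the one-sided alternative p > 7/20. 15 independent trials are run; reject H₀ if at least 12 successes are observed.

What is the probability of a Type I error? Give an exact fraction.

Under H₀, K ~ Binomial(15, 7/20), and α = P(K ≥ 12).
Summing C(15,j)(7/20)^j(13/20)^{15−j} for j = 12,…,15 gives 3923132920389837/8192000000000000000.

3923132920389837/8192000000000000000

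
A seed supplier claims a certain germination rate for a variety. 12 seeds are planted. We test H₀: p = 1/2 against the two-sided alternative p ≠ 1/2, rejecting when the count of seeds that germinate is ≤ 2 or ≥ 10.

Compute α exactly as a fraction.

α = P(X ≤ 2 or X ≥ 10 | p = 1/2), X ~ Binomial(12, 1/2).
Each tail has probability (1 + 12 + 66)/4096; doubling gives α = 158/4096 = 79/2048.

79/2048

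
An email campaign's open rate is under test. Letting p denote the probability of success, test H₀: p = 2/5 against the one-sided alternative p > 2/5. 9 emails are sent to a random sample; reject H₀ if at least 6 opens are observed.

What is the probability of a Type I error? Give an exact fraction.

194048/1953125

Under H₀, Y ~ Binomial(9, 2/5), and α = P(Y ≥ 6).
Adding the binomial terms for j = 6 through 9 with p = 2/5 yields 194048/1953125.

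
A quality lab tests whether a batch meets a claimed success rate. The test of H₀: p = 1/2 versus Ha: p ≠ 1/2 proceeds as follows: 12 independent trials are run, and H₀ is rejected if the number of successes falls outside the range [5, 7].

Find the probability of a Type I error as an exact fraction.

397/1024

Under H₀, S ~ Binomial(12, 1/2); α is the probability of landing in either tail, P(S ≤ 4) + P(S ≥ 8).
Each tail has probability (1 + 12 + 66 + 220 + 495)/4096; doubling gives α = 1588/4096 = 397/1024.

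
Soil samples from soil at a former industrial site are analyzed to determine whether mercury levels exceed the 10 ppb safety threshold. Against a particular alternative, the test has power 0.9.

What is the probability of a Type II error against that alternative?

Power = 1 − β, so β = 1 − 0.9 = 0.1.

0.1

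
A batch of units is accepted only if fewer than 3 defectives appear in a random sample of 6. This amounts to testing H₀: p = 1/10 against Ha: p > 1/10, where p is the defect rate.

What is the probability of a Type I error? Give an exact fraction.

Under H₀, S ~ Binomial(6, 1/10); the Type I error rate is P(S ≥ 3).
Via the complement, α = 1 − Σ_{j=0}^{2} C(6,j)(1/10)^j(9/10)^{6-j} = 317/20000.

317/20000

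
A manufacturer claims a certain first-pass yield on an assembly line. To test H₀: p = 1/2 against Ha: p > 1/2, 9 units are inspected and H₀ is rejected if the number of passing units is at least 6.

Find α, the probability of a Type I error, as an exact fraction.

α = P(reject H₀ | H₀ true) = P(K ≥ 6 | p = 1/2), with K ~ Binomial(9, 1/2).
Summing the upper tail: (84 + 36 + 9 + 1) / 2^9 = 130/512 = 65/256.

65/256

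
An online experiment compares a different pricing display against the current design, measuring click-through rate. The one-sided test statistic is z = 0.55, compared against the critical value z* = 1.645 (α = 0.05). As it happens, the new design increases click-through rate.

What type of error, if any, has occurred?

Type II error

The conventional null hypothesis is that the new design has no effect on click-through rate.
Since z = 0.55 ≤ z* = 1.645, H₀ is not rejected.
H₀ is false (actually the new design increases click-through rate).
Failing to reject a false H₀ is a Type II error.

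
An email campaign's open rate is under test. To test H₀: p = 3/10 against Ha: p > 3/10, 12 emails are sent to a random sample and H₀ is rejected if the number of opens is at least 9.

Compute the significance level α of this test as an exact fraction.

338331087/200000000000

Under H₀, S ~ Binomial(12, 3/10), and α = P(S ≥ 9).
Summing C(12,j)(3/10)^j(7/10)^{12−j} for j = 9,…,12 gives 338331087/200000000000.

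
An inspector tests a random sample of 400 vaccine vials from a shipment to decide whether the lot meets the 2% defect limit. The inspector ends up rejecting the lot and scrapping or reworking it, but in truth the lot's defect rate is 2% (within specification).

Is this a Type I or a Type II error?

The null hypothesis here is that the lot's defect rate is 2% (within specification).
'Rejecting the lot and scrapping or reworking it' corresponds to rejecting H₀.
H₀ was rejected but H₀ is true — a Type I error (false positive).

Type I error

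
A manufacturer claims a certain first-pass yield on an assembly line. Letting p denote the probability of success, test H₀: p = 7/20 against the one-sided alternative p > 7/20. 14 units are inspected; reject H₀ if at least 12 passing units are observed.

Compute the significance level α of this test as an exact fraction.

α = P(reject H₀ | H₀ true) = P(Y ≥ 12 | p = 7/20), with Y ~ Binomial(14, 7/20).
P(Y ≥ 12) = Σ_{j=12}^{14} C(14,j)·(7/20)^j·(13/20)^{14-j} = 115588589415551/819200000000000000.

115588589415551/819200000000000000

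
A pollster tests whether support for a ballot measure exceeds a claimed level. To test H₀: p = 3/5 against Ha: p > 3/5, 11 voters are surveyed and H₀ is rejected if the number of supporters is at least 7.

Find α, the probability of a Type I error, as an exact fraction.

Under H₀, X ~ Binomial(11, 3/5), and α = P(X ≥ 7).
P(X ≥ 7) = Σ_{j=7}^{11} C(11,j)·(3/5)^j·(2/5)^{11-j} = 5202873/9765625.

5202873/9765625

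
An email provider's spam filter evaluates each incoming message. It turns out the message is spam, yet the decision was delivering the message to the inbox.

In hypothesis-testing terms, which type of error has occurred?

Type II error

The null hypothesis here is that the message is legitimate (not spam).
'Delivering the message to the inbox' corresponds to failing to reject H₀.
H₀ was not rejected but H₀ is false — a Type II error (false negative).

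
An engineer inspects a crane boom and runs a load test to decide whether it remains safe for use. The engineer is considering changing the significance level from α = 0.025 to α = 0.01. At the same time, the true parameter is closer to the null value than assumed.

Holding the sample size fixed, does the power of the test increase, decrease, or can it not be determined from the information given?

It decreases.

Tightening α shrinks the rejection region. When Ha holds, fewer sample outcomes clear the stricter threshold, so more fall in the acceptance region. A smaller departure from H₀ means the test statistic under Ha is distributed closer to where it would be under H₀; rejection becomes less likely. Both changes push β in the same direction.
Since power = 1 − β and β increases, power decreases.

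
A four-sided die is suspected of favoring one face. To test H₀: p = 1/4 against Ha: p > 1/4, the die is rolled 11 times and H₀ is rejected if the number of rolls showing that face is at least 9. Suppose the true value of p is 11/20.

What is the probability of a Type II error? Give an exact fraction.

β = P(fail to reject H₀ | Ha true) = P(K ≤ 8 | p = 11/20), K ~ Binomial(11, 11/20).
Adding the binomial probabilities P(K=0)+…+P(K=8) at p = 11/20 gives 38288445266097/40960000000000.

38288445266097/40960000000000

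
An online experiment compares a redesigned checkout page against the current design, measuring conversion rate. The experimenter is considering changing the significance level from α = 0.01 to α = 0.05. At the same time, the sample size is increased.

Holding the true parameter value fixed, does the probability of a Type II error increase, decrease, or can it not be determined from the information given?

It decreases.

A larger α widens the rejection region, so when the alternative is true more outcomes lead to rejection — failing to reject becomes less likely. Increasing n separates the H₀ and Ha sampling distributions, so under Ha fewer outcomes land in the acceptance region. Both changes push β in the same direction.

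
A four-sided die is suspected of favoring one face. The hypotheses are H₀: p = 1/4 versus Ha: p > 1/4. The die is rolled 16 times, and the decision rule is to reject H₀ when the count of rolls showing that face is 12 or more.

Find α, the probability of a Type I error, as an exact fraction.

163669/4294967296

The Type I error probability is α = P(Y ≥ 12) computed under H₀, where Y ~ Binomial(16, 1/4).
Adding the binomial terms for j = 12 through 16 with p = 1/4 yields 163669/4294967296.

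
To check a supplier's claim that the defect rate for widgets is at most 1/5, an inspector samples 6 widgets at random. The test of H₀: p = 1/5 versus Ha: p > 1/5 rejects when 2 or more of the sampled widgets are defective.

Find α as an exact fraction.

1077/3125

The significance level is the probability, assuming p = 1/5, of seeing 2 or more defectives in 6 draws.
Via the complement, α = 1 − Σ_{j=0}^{1} C(6,j)(1/5)^j(4/5)^{6-j} = 1077/3125.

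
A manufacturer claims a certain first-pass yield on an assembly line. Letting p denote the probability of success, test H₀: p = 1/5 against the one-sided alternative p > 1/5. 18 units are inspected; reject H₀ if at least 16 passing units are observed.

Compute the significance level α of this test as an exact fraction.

2521/3814697265625

The Type I error probability is α = P(Y ≥ 16) computed under H₀, where Y ~ Binomial(18, 1/5).
Adding the binomial terms for j = 16 through 18 with p = 1/5 yields 2521/3814697265625.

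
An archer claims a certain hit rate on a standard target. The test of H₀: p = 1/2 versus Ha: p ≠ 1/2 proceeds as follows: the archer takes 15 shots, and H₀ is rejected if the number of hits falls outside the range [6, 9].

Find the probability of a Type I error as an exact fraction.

Under H₀, S ~ Binomial(15, 1/2); α is the probability of landing in either tail, P(S ≤ 5) + P(S ≥ 10).
The two tails are symmetric, so α = 2·(1 + 15 + 105 + 455 + 1365 + 3003)/2^15 = 9888/32768 = 309/1024.

309/1024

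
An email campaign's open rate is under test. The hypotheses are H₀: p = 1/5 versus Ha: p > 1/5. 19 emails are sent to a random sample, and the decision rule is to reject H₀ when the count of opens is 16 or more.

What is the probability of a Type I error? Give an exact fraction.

α = P(reject H₀ | H₀ true) = P(Y ≥ 16 | p = 1/5), with Y ~ Binomial(19, 1/5).
Summing C(19,j)(1/5)^j(4/5)^{19−j} for j = 16,…,19 gives 64829/19073486328125.

64829/19073486328125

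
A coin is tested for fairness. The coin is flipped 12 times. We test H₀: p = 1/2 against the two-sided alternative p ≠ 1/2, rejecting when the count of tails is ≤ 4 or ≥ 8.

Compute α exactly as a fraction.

397/1024

α = P(X ≤ 4 or X ≥ 8 | p = 1/2), X ~ Binomial(12, 1/2).
The two tails are symmetric, so α = 2·(1 + 12 + 66 + 220 + 495)/2^12 = 1588/4096 = 397/1024.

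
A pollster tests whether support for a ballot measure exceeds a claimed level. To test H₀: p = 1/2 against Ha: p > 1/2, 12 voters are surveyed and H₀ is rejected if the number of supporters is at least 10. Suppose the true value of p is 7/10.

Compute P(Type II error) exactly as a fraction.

A Type II error is failing to reject when Ha holds: with p = 7/10, β = P(Y ≤ 9).
Adding the binomial probabilities P(Y=0)+…+P(Y=9) at p = 7/10 gives 149436930429/200000000000.

149436930429/200000000000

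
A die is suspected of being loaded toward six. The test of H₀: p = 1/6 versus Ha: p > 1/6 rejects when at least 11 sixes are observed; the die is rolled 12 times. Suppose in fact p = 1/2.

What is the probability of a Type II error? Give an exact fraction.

4083/4096

β = P(fail to reject H₀ | Ha true) = P(S ≤ 10 | p = 1/2), S ~ Binomial(12, 1/2).
Summing C(12,j)·(1/2)^j·(1/2)^{12-j} for j = 0..10 gives 4083/4096.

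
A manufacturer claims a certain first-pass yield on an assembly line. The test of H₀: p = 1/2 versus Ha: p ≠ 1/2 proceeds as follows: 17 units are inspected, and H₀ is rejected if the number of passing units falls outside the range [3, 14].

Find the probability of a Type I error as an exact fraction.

α = P(S ≤ 2 or S ≥ 15 | p = 1/2), S ~ Binomial(17, 1/2).
The two tails are symmetric, so α = 2·(1 + 17 + 136)/2^17 = 308/131072 = 77/32768.

77/32768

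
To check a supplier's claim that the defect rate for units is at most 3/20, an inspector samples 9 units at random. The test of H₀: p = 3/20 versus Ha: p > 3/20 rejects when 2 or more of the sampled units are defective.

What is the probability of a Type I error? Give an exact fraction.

Under H₀, K ~ Binomial(9, 3/20); the Type I error rate is P(K ≥ 2).
α = 1 − P(K ≤ 1) = 1 − 76733331851/128000000000 = 51266668149/128000000000.

51266668149/128000000000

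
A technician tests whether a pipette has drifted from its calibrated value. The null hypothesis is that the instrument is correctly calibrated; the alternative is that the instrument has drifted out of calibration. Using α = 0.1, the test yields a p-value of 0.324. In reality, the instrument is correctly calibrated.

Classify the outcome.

No error — this is a correct decision.

Since p = 0.324 ≥ α = 0.1, H₀ is not rejected.
H₀ is true (actually the instrument is correctly calibrated).
The decision matches the true state — no error.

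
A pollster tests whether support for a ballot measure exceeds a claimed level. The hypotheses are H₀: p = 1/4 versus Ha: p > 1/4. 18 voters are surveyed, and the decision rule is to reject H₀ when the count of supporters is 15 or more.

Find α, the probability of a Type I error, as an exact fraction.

Under H₀, S ~ Binomial(18, 1/4), and α = P(S ≥ 15).
P(S ≥ 15) = Σ_{j=15}^{18} C(18,j)·(1/4)^j·(3/4)^{18-j} = 2933/8589934592.

2933/8589934592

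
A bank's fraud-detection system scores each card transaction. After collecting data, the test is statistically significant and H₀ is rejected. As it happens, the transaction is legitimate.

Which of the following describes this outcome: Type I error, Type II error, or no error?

Type I error

The conventional null hypothesis here is that the transaction is legitimate.
H₀ was rejected, but H₀ is actually true.
Rejecting a true null hypothesis is a Type I error (false positive).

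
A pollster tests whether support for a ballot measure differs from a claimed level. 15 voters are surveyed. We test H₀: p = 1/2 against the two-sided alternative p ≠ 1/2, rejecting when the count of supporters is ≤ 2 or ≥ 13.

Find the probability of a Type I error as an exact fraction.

121/16384

α = P(Y ≤ 2 or Y ≥ 13 | p = 1/2), Y ~ Binomial(15, 1/2).
By symmetry, α = 2·P(Y ≤ 2) = 2·(1 + 15 + 105)/32768 = 242/32768 = 121/16384.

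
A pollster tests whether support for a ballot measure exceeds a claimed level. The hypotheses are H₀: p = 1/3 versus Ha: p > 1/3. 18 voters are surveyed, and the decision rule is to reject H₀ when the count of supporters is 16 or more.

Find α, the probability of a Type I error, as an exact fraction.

649/387420489

The Type I error probability is α = P(S ≥ 16) computed under H₀, where S ~ Binomial(18, 1/3).
P(S ≥ 16) = Σ_{j=16}^{18} C(18,j)·(1/3)^j·(2/3)^{18-j} = 649/387420489.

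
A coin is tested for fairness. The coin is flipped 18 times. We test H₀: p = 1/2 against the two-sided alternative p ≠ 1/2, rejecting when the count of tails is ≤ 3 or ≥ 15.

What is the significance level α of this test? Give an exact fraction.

247/32768

The significance level is the null-hypothesis probability of the rejection region {≤3} ∪ {≥15}.
The two tails are symmetric, so α = 2·(1 + 18 + 153 + 816)/2^18 = 1976/262144 = 247/32768.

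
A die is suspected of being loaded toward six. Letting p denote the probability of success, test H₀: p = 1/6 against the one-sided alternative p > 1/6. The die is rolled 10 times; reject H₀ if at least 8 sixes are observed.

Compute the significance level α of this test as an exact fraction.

49/2519424

The Type I error probability is α = P(Y ≥ 8) computed under H₀, where Y ~ Binomial(10, 1/6).
P(Y ≥ 8) = Σ_{j=8}^{10} C(10,j)·(1/6)^j·(5/6)^{10-j} = 49/2519424.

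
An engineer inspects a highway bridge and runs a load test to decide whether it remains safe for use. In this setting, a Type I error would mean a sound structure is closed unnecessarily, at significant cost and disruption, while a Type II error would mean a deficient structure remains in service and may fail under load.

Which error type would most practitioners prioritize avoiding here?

The Type II consequence (a deficient structure remains in service and may fail under load) is more severe than the Type I consequence (a sound structure is closed unnecessarily, at significant cost and disruption).

Type II error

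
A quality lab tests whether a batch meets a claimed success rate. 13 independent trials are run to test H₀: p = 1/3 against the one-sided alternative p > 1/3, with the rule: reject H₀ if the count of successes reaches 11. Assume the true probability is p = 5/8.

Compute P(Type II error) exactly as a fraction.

A Type II error is failing to reject when Ha holds: with p = 5/8, β = P(S ≤ 10).
Adding the binomial probabilities P(S=0)+…+P(S=10) at p = 5/8 gives 252368141319/274877906944.

252368141319/274877906944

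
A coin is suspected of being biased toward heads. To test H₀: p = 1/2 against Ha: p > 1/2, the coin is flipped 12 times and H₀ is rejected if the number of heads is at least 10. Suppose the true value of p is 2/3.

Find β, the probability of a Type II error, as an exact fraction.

Under the alternative p = 2/3, Y ~ Binomial(12, 2/3); β is the probability the test does not reject, P(Y < 10).
Equivalently, β = 1 − P(Y ≥ 10) = 435185/531441.

435185/531441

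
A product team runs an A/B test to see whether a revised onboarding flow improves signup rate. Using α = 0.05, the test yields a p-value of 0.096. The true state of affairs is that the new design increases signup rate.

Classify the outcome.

Type II error

The conventional null hypothesis is that the new design has no effect on signup rate.
Since p = 0.096 ≥ α = 0.05, H₀ is not rejected.
H₀ is false (actually the new design increases signup rate).
Failing to reject a false H₀ is a Type II error.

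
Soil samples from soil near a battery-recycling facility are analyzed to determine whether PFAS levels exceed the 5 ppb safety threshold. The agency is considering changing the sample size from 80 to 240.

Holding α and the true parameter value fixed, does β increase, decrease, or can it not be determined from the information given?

Increasing n separates the H₀ and Ha sampling distributions, so under Ha fewer outcomes land in the acceptance region.

It decreases.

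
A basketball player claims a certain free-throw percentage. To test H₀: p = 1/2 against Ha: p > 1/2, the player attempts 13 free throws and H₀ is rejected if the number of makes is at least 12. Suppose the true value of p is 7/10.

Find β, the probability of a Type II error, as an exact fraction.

Under the alternative p = 7/10, X ~ Binomial(13, 7/10); β is the probability the test does not reject, P(X < 12).
Equivalently, β = 1 − P(X ≥ 12) = 4681650394377/5000000000000.

4681650394377/5000000000000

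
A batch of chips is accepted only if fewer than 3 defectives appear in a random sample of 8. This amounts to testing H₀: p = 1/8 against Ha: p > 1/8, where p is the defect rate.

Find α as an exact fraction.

1129899/16777216

α = P(reject H₀ | H₀ true) = P(X ≥ 3 | p = 1/8), X ~ Binomial(8, 1/8).
α = 1 − P(X ≤ 2) = 1 − 15647317/16777216 = 1129899/16777216.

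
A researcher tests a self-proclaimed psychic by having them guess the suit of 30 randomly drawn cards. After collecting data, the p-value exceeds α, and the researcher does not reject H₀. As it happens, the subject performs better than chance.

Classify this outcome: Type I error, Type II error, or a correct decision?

Type II error

The conventional null hypothesis here is that the subject is guessing at random (p = 1/4).
H₀ was not rejected, but H₀ is actually false.
Failing to reject a false null hypothesis is a Type II error (false negative).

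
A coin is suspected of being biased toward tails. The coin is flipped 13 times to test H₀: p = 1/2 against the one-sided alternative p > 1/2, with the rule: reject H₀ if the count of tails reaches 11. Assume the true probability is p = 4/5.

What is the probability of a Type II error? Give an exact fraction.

A Type II error is failing to reject when Ha holds: with p = 4/5, β = P(S ≤ 10).
Equivalently, β = 1 − P(S ≥ 11) = 608334741/1220703125.

608334741/1220703125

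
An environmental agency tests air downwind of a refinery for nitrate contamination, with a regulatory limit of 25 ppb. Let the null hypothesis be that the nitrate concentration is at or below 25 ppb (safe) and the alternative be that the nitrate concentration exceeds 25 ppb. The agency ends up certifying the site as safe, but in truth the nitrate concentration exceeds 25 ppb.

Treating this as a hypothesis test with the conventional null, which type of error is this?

'Certifying the site as safe' corresponds to failing to reject H₀.
H₀ was not rejected but H₀ is false — a Type II error (false negative).

Type II error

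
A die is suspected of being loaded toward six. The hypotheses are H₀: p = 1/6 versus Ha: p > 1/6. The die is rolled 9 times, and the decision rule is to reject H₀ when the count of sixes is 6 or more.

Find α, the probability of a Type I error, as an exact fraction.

5723/5038848

α = P(reject H₀ | H₀ true) = P(K ≥ 6 | p = 1/6), with K ~ Binomial(9, 1/6).
Adding the binomial terms for j = 6 through 9 with p = 1/6 yields 5723/5038848.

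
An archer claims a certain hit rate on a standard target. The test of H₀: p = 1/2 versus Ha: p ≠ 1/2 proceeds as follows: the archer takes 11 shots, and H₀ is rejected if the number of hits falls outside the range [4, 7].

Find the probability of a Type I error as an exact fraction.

α = P(Y ≤ 3 or Y ≥ 8 | p = 1/2), Y ~ Binomial(11, 1/2).
By symmetry, α = 2·P(Y ≤ 3) = 2·(1 + 11 + 55 + 165)/2048 = 464/2048 = 29/128.

29/128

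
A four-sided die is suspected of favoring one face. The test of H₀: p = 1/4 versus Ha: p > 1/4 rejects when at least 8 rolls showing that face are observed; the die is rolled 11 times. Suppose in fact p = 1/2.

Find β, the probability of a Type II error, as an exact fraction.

227/256

A Type II error is failing to reject when Ha holds: with p = 1/2, β = P(S ≤ 7).
Adding the binomial probabilities P(S=0)+…+P(S=7) at p = 1/2 gives 227/256.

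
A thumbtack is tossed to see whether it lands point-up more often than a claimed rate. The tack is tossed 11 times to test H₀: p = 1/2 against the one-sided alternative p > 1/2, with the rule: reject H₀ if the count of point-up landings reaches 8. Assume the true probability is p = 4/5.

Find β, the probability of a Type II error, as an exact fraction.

Under the alternative p = 4/5, Y ~ Binomial(11, 4/5); β is the probability the test does not reject, P(Y < 8).
Summing C(11,j)·(4/5)^j·(1/5)^{11-j} for j = 0..7 gives 12589/78125.

12589/78125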